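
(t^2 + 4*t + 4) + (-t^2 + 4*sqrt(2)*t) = 4*t + 4*sqrt(2)*t + 4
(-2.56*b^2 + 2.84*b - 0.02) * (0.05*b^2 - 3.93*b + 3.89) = -0.128*b^4 + 10.2028*b^3 - 21.1206*b^2 + 11.1262*b - 0.0778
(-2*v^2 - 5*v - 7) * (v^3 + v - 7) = -2*v^5 - 5*v^4 - 9*v^3 + 9*v^2 + 28*v + 49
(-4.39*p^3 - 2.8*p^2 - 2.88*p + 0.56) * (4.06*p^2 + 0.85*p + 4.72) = -17.8234*p^5 - 15.0995*p^4 - 34.7936*p^3 - 13.3904*p^2 - 13.1176*p + 2.6432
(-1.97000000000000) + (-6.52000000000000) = -8.49000000000000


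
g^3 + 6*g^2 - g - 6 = (g - 1)*(g + 1)*(g + 6)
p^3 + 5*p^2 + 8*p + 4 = (p + 1)*(p + 2)^2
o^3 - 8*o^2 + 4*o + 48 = (o - 6)*(o - 4)*(o + 2)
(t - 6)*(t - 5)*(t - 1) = t^3 - 12*t^2 + 41*t - 30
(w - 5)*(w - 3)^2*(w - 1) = w^4 - 12*w^3 + 50*w^2 - 84*w + 45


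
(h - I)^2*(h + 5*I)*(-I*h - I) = -I*h^4 + 3*h^3 - I*h^3 + 3*h^2 - 9*I*h^2 - 5*h - 9*I*h - 5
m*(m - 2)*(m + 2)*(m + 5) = m^4 + 5*m^3 - 4*m^2 - 20*m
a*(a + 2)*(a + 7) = a^3 + 9*a^2 + 14*a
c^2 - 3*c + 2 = (c - 2)*(c - 1)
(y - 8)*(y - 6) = y^2 - 14*y + 48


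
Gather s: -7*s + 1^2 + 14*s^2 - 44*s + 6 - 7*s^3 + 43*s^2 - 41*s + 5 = -7*s^3 + 57*s^2 - 92*s + 12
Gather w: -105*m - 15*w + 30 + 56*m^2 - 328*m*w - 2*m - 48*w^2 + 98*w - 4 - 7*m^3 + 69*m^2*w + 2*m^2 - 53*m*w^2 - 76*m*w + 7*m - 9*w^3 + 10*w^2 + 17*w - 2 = -7*m^3 + 58*m^2 - 100*m - 9*w^3 + w^2*(-53*m - 38) + w*(69*m^2 - 404*m + 100) + 24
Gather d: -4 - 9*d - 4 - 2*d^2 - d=-2*d^2 - 10*d - 8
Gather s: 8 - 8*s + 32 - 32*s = 40 - 40*s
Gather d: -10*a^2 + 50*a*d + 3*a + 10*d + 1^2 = -10*a^2 + 3*a + d*(50*a + 10) + 1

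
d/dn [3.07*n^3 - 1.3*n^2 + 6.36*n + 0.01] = 9.21*n^2 - 2.6*n + 6.36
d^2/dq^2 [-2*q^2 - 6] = -4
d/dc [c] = 1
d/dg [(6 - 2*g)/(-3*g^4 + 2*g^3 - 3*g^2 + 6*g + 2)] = 2*(3*g^4 - 2*g^3 + 3*g^2 - 6*g - 6*(g - 3)*(2*g^3 - g^2 + g - 1) - 2)/(-3*g^4 + 2*g^3 - 3*g^2 + 6*g + 2)^2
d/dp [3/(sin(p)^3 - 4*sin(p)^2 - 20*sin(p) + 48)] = 3*(-3*sin(p)^2 + 8*sin(p) + 20)*cos(p)/(sin(p)^3 - 4*sin(p)^2 - 20*sin(p) + 48)^2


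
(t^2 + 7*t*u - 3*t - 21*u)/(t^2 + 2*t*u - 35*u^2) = (t - 3)/(t - 5*u)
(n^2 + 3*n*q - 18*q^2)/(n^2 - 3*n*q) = (n + 6*q)/n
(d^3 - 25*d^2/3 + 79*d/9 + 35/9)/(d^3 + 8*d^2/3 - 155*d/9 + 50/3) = (3*d^2 - 20*d - 7)/(3*d^2 + 13*d - 30)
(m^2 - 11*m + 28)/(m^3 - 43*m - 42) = (m - 4)/(m^2 + 7*m + 6)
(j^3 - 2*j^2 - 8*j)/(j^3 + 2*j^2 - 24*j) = (j + 2)/(j + 6)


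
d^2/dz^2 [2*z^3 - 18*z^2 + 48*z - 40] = 12*z - 36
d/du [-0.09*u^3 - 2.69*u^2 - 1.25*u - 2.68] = -0.27*u^2 - 5.38*u - 1.25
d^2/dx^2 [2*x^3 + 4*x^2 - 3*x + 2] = 12*x + 8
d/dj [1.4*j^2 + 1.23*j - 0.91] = 2.8*j + 1.23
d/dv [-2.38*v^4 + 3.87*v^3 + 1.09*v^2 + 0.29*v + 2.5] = -9.52*v^3 + 11.61*v^2 + 2.18*v + 0.29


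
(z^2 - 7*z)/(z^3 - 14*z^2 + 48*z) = (z - 7)/(z^2 - 14*z + 48)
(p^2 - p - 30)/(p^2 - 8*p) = (p^2 - p - 30)/(p*(p - 8))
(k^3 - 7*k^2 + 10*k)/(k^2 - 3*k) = (k^2 - 7*k + 10)/(k - 3)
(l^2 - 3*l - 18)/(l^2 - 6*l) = (l + 3)/l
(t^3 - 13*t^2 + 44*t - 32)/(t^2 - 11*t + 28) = (t^2 - 9*t + 8)/(t - 7)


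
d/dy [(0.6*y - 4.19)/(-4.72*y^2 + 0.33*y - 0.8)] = (2.832*y^2 - 39.5536*y + 0.9027)/(22.2784*y^4 - 3.1152*y^3 + 7.6609*y^2 - 0.528*y + 0.64)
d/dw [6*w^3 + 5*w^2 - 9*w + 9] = 18*w^2 + 10*w - 9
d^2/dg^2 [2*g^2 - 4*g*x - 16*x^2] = 4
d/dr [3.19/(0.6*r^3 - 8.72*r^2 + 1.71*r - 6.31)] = (-5.742*r^2 + 55.6336*r - 5.4549)/(0.6*r^3 - 8.72*r^2 + 1.71*r - 6.31)^2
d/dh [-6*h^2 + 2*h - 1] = 2 - 12*h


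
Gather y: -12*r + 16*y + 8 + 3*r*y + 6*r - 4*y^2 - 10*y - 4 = -6*r - 4*y^2 + y*(3*r + 6) + 4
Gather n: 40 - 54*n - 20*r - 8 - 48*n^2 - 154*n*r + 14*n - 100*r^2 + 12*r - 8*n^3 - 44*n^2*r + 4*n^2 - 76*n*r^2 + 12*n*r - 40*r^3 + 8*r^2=-8*n^3 + n^2*(-44*r - 44) + n*(-76*r^2 - 142*r - 40) - 40*r^3 - 92*r^2 - 8*r + 32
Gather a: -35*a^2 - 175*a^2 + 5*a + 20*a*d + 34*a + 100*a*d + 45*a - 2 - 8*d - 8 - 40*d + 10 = -210*a^2 + a*(120*d + 84) - 48*d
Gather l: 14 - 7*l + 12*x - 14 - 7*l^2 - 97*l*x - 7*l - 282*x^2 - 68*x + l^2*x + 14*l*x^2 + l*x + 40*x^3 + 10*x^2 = l^2*(x - 7) + l*(14*x^2 - 96*x - 14) + 40*x^3 - 272*x^2 - 56*x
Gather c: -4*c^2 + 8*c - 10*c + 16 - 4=-4*c^2 - 2*c + 12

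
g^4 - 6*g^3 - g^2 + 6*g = g*(g - 6)*(g - 1)*(g + 1)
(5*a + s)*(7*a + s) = 35*a^2 + 12*a*s + s^2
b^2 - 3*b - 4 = (b - 4)*(b + 1)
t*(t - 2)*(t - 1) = t^3 - 3*t^2 + 2*t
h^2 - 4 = (h - 2)*(h + 2)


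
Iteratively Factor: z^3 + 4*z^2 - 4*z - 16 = (z + 2)*(z^2 + 2*z - 8) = (z - 2)*(z + 2)*(z + 4)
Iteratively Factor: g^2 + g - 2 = (g - 1)*(g + 2)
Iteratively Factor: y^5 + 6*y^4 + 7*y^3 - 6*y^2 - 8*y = (y - 1)*(y^4 + 7*y^3 + 14*y^2 + 8*y) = y*(y - 1)*(y^3 + 7*y^2 + 14*y + 8) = y*(y - 1)*(y + 4)*(y^2 + 3*y + 2) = y*(y - 1)*(y + 2)*(y + 4)*(y + 1)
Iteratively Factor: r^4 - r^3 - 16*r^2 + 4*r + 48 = (r - 2)*(r^3 + r^2 - 14*r - 24) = (r - 4)*(r - 2)*(r^2 + 5*r + 6) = (r - 4)*(r - 2)*(r + 3)*(r + 2)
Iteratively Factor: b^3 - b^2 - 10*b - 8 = (b + 2)*(b^2 - 3*b - 4) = (b + 1)*(b + 2)*(b - 4)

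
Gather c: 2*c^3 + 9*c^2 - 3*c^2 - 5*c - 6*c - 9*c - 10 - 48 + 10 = 2*c^3 + 6*c^2 - 20*c - 48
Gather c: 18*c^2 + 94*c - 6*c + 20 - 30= 18*c^2 + 88*c - 10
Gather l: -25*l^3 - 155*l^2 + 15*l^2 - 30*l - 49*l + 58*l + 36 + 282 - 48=-25*l^3 - 140*l^2 - 21*l + 270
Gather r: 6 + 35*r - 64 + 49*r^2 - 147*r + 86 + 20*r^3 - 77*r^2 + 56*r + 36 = 20*r^3 - 28*r^2 - 56*r + 64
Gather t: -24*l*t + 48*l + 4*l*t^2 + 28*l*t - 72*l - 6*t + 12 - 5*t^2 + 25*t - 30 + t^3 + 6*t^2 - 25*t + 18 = -24*l + t^3 + t^2*(4*l + 1) + t*(4*l - 6)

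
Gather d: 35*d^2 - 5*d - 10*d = 35*d^2 - 15*d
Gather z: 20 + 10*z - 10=10*z + 10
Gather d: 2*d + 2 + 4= 2*d + 6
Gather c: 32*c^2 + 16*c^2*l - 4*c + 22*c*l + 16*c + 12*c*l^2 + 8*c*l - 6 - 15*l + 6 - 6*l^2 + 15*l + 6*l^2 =c^2*(16*l + 32) + c*(12*l^2 + 30*l + 12)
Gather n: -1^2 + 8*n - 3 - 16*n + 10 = 6 - 8*n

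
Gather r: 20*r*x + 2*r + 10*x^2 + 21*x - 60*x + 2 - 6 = r*(20*x + 2) + 10*x^2 - 39*x - 4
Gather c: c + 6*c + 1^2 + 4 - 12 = 7*c - 7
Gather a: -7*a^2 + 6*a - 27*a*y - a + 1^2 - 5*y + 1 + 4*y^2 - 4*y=-7*a^2 + a*(5 - 27*y) + 4*y^2 - 9*y + 2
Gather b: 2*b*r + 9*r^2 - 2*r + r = 2*b*r + 9*r^2 - r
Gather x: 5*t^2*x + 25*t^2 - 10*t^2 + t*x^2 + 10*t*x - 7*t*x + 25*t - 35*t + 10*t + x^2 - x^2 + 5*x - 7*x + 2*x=15*t^2 + t*x^2 + x*(5*t^2 + 3*t)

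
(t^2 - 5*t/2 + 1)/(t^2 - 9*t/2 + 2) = (t - 2)/(t - 4)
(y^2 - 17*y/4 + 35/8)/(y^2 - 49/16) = 2*(2*y - 5)/(4*y + 7)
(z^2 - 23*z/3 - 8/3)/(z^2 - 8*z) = (z + 1/3)/z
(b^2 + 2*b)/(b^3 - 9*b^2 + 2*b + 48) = b/(b^2 - 11*b + 24)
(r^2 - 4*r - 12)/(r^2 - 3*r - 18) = (r + 2)/(r + 3)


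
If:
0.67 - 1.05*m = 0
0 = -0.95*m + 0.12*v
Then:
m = 0.64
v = 5.05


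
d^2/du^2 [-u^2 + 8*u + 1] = -2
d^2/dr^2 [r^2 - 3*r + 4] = 2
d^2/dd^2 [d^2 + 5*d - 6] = 2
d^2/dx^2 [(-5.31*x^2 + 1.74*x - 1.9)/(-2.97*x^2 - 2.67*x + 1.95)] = (5.6843418860808e-14*x^4 - 114.91227*x^3 + 285.07545*x^2 + 29.9376*x + 71.36145)/(26.198073*x^6 + 70.655409*x^5 + 11.916234*x^4 - 73.745667*x^3 - 7.82379*x^2 + 30.458025*x - 7.414875)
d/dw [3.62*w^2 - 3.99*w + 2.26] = 7.24*w - 3.99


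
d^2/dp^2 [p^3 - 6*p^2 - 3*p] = 6*p - 12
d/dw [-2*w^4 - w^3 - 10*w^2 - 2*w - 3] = -8*w^3 - 3*w^2 - 20*w - 2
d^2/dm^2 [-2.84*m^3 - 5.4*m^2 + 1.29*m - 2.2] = -17.04*m - 10.8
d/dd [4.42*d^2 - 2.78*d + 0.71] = 8.84*d - 2.78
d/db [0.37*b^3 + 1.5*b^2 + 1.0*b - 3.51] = 1.11*b^2 + 3.0*b + 1.0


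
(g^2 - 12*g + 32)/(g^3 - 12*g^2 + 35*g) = (g^2 - 12*g + 32)/(g*(g^2 - 12*g + 35))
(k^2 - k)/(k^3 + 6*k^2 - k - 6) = k/(k^2 + 7*k + 6)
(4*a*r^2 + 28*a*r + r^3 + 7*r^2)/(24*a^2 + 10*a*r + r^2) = r*(r + 7)/(6*a + r)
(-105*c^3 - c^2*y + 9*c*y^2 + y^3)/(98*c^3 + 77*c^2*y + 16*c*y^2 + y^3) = (-15*c^2 + 2*c*y + y^2)/(14*c^2 + 9*c*y + y^2)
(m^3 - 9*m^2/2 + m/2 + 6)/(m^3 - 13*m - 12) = (m - 3/2)/(m + 3)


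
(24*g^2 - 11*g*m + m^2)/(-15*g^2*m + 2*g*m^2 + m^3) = (-8*g + m)/(m*(5*g + m))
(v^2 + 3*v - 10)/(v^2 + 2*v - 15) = (v - 2)/(v - 3)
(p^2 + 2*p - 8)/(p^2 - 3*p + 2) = (p + 4)/(p - 1)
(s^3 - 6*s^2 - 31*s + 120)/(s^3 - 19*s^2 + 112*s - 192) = (s + 5)/(s - 8)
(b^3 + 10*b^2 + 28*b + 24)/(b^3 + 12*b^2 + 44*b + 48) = (b + 2)/(b + 4)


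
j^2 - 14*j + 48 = (j - 8)*(j - 6)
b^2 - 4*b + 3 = (b - 3)*(b - 1)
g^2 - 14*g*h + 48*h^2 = (g - 8*h)*(g - 6*h)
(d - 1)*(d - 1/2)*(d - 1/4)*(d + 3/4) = d^4 - d^3 - 7*d^2/16 + 17*d/32 - 3/32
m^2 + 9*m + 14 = (m + 2)*(m + 7)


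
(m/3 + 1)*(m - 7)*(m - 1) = m^3/3 - 5*m^2/3 - 17*m/3 + 7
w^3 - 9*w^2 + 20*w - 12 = (w - 6)*(w - 2)*(w - 1)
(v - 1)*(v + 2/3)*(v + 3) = v^3 + 8*v^2/3 - 5*v/3 - 2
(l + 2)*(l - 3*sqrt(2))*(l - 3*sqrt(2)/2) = l^3 - 9*sqrt(2)*l^2/2 + 2*l^2 - 9*sqrt(2)*l + 9*l + 18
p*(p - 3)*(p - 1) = p^3 - 4*p^2 + 3*p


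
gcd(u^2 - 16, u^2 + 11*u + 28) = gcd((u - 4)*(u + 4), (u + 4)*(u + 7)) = u + 4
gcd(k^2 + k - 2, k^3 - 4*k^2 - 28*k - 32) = k + 2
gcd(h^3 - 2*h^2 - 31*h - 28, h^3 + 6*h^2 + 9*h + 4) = h^2 + 5*h + 4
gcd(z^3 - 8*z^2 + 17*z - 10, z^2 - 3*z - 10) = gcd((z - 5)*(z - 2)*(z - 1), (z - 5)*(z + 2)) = z - 5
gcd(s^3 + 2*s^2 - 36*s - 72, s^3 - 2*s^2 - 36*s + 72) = s^2 - 36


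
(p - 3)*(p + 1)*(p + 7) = p^3 + 5*p^2 - 17*p - 21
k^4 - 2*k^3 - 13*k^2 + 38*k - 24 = (k - 3)*(k - 2)*(k - 1)*(k + 4)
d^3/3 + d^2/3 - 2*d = d*(d/3 + 1)*(d - 2)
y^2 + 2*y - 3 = (y - 1)*(y + 3)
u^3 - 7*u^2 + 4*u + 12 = (u - 6)*(u - 2)*(u + 1)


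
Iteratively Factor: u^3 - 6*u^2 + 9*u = (u - 3)*(u^2 - 3*u) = (u - 3)^2*(u)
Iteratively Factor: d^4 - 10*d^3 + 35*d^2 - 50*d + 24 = (d - 4)*(d^3 - 6*d^2 + 11*d - 6) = (d - 4)*(d - 2)*(d^2 - 4*d + 3) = (d - 4)*(d - 3)*(d - 2)*(d - 1)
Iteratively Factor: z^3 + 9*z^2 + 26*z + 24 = (z + 4)*(z^2 + 5*z + 6) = (z + 2)*(z + 4)*(z + 3)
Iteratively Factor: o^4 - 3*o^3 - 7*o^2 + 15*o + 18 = (o - 3)*(o^3 - 7*o - 6) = (o - 3)^2*(o^2 + 3*o + 2) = (o - 3)^2*(o + 1)*(o + 2)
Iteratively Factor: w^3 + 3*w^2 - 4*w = (w)*(w^2 + 3*w - 4) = w*(w + 4)*(w - 1)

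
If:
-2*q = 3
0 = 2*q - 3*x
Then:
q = -3/2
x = -1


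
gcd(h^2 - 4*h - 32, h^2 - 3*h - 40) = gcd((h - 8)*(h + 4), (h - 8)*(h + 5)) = h - 8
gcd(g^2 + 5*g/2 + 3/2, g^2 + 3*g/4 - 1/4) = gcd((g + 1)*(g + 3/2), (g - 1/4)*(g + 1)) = g + 1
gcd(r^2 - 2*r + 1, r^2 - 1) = r - 1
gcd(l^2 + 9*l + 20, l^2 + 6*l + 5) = l + 5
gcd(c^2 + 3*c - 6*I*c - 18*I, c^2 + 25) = 1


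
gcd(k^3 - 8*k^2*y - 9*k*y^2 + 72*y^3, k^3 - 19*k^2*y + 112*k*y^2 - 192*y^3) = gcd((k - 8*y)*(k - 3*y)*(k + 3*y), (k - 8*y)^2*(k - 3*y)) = k^2 - 11*k*y + 24*y^2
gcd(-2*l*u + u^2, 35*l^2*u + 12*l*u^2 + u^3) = u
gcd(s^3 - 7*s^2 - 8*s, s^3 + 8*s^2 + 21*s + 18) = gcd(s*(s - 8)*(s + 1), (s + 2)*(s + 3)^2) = 1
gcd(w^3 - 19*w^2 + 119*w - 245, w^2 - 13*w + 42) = w - 7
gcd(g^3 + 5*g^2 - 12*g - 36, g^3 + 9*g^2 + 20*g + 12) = g^2 + 8*g + 12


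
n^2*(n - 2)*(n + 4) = n^4 + 2*n^3 - 8*n^2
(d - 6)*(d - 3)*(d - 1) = d^3 - 10*d^2 + 27*d - 18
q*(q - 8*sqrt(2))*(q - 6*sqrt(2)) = q^3 - 14*sqrt(2)*q^2 + 96*q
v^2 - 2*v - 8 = (v - 4)*(v + 2)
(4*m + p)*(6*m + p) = 24*m^2 + 10*m*p + p^2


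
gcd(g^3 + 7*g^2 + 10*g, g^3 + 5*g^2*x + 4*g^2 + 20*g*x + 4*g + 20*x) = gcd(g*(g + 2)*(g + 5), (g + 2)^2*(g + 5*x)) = g + 2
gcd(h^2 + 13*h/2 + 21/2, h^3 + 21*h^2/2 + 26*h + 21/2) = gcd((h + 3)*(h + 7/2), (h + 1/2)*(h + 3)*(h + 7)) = h + 3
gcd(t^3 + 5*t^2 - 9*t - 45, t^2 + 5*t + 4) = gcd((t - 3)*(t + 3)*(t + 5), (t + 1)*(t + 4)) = 1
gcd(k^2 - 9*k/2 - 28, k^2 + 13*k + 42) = 1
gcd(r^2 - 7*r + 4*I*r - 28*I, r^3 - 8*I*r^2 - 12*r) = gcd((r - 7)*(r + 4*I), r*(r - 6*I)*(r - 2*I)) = 1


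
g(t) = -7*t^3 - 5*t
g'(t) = -21*t^2 - 5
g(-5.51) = 1198.54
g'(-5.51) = -642.56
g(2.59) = -134.57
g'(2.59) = -145.87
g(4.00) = -468.00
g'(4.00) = -341.00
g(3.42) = -297.11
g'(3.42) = -250.62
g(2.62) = -138.99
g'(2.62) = -149.15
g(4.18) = -532.14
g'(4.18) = -371.92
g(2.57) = -131.67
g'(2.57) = -143.70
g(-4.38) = 610.09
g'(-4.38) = -407.87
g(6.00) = -1542.00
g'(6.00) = -761.00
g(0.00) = 0.00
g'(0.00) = -5.00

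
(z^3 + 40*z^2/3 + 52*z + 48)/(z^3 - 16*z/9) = 3*(z^2 + 12*z + 36)/(z*(3*z - 4))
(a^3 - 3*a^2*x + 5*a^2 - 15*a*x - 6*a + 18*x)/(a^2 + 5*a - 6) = a - 3*x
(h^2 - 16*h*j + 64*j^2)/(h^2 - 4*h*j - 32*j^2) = (h - 8*j)/(h + 4*j)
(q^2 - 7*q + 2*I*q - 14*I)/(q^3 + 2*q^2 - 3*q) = (q^2 + q*(-7 + 2*I) - 14*I)/(q*(q^2 + 2*q - 3))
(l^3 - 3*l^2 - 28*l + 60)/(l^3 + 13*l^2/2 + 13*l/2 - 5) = 2*(l^2 - 8*l + 12)/(2*l^2 + 3*l - 2)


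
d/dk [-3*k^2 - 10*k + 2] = -6*k - 10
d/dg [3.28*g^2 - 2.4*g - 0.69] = 6.56*g - 2.4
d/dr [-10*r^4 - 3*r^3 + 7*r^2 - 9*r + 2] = -40*r^3 - 9*r^2 + 14*r - 9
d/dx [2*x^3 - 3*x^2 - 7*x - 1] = 6*x^2 - 6*x - 7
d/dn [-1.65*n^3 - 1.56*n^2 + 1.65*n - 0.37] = -4.95*n^2 - 3.12*n + 1.65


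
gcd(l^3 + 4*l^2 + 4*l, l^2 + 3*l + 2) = l + 2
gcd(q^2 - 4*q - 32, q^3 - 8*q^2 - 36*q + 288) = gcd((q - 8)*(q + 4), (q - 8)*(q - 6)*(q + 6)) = q - 8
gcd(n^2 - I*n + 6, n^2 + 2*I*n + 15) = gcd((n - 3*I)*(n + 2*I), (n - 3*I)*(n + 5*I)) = n - 3*I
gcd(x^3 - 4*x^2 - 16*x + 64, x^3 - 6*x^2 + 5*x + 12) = x - 4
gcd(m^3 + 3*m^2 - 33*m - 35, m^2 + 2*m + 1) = m + 1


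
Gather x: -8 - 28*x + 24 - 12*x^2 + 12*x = -12*x^2 - 16*x + 16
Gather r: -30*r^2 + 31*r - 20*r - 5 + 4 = -30*r^2 + 11*r - 1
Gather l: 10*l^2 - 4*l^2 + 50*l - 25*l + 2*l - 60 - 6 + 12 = 6*l^2 + 27*l - 54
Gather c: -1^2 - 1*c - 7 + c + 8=0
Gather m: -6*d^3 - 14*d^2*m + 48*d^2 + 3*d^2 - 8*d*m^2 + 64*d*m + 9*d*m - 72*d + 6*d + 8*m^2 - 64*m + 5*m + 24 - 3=-6*d^3 + 51*d^2 - 66*d + m^2*(8 - 8*d) + m*(-14*d^2 + 73*d - 59) + 21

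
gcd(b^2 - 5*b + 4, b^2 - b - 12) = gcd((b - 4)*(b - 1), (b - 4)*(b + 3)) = b - 4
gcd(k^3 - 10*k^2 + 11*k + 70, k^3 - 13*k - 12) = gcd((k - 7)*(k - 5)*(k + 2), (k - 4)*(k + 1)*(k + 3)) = 1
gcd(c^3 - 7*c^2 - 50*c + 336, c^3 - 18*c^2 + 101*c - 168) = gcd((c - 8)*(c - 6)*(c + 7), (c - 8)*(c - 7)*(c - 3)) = c - 8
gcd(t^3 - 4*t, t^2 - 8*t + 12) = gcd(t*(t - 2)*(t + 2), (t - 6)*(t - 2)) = t - 2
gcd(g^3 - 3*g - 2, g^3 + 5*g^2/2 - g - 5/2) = g + 1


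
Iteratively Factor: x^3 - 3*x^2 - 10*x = (x - 5)*(x^2 + 2*x) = (x - 5)*(x + 2)*(x)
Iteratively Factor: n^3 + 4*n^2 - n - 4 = (n + 1)*(n^2 + 3*n - 4) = (n + 1)*(n + 4)*(n - 1)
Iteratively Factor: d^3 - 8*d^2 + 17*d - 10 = (d - 5)*(d^2 - 3*d + 2) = (d - 5)*(d - 1)*(d - 2)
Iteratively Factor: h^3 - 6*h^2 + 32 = (h - 4)*(h^2 - 2*h - 8) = (h - 4)*(h + 2)*(h - 4)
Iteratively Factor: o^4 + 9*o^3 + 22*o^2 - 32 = (o + 2)*(o^3 + 7*o^2 + 8*o - 16) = (o + 2)*(o + 4)*(o^2 + 3*o - 4) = (o + 2)*(o + 4)^2*(o - 1)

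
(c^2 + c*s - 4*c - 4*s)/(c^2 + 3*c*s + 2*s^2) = (c - 4)/(c + 2*s)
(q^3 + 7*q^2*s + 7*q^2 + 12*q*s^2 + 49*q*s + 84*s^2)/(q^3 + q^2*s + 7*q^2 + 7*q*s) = (q^2 + 7*q*s + 12*s^2)/(q*(q + s))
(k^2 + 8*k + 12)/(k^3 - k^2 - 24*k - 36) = (k + 6)/(k^2 - 3*k - 18)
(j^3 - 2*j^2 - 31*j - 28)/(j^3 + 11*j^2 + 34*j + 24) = (j - 7)/(j + 6)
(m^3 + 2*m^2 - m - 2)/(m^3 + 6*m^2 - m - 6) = (m + 2)/(m + 6)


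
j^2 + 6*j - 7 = (j - 1)*(j + 7)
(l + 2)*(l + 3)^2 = l^3 + 8*l^2 + 21*l + 18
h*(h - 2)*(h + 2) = h^3 - 4*h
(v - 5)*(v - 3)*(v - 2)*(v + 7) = v^4 - 3*v^3 - 39*v^2 + 187*v - 210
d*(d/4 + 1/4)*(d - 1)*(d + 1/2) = d^4/4 + d^3/8 - d^2/4 - d/8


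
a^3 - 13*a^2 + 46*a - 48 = (a - 8)*(a - 3)*(a - 2)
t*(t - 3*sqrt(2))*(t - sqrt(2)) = t^3 - 4*sqrt(2)*t^2 + 6*t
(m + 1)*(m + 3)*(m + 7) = m^3 + 11*m^2 + 31*m + 21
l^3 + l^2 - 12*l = l*(l - 3)*(l + 4)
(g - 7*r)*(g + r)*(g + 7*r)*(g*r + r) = g^4*r + g^3*r^2 + g^3*r - 49*g^2*r^3 + g^2*r^2 - 49*g*r^4 - 49*g*r^3 - 49*r^4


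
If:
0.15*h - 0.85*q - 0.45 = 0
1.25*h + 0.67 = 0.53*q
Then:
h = -0.82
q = -0.67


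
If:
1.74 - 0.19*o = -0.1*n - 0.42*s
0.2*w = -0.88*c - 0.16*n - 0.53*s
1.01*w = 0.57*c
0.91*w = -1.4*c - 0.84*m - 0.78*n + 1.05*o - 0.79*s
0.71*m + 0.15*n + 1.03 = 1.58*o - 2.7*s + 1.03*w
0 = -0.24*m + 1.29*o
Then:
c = 2.23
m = 8.60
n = -12.02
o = 1.60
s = -0.56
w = 1.26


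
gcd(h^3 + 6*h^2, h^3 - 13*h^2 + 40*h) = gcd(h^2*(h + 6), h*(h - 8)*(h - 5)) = h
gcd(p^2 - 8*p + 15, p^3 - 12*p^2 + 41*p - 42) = p - 3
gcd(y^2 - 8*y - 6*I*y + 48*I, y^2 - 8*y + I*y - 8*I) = y - 8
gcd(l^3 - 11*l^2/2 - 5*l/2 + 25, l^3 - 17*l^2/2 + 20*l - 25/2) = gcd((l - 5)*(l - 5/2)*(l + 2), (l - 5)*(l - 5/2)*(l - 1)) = l^2 - 15*l/2 + 25/2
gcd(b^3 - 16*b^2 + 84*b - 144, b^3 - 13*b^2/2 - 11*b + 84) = b^2 - 10*b + 24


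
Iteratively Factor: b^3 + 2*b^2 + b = (b)*(b^2 + 2*b + 1) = b*(b + 1)*(b + 1)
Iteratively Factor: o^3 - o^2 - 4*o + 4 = (o + 2)*(o^2 - 3*o + 2) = (o - 2)*(o + 2)*(o - 1)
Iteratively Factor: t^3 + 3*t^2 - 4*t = (t - 1)*(t^2 + 4*t) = (t - 1)*(t + 4)*(t)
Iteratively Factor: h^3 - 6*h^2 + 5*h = (h - 5)*(h^2 - h) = (h - 5)*(h - 1)*(h)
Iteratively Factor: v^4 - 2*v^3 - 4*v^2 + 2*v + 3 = (v - 3)*(v^3 + v^2 - v - 1) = (v - 3)*(v + 1)*(v^2 - 1) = (v - 3)*(v - 1)*(v + 1)*(v + 1)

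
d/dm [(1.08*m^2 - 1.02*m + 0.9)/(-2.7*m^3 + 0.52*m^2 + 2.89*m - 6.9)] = (2.916*m^4 - 5.508*m^3 + 10.9416*m^2 - 15.84*m + 4.437)/(7.29*m^6 - 2.808*m^5 - 15.3356*m^4 + 40.2656*m^3 + 1.1761*m^2 - 39.882*m + 47.61)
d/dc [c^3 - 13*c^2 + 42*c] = 3*c^2 - 26*c + 42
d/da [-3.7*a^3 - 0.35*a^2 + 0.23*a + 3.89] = -11.1*a^2 - 0.7*a + 0.23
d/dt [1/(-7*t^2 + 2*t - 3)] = 2*(7*t - 1)/(7*t^2 - 2*t + 3)^2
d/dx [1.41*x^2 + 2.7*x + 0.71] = 2.82*x + 2.7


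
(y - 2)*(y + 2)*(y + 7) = y^3 + 7*y^2 - 4*y - 28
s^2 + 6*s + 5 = (s + 1)*(s + 5)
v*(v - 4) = v^2 - 4*v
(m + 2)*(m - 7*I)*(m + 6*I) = m^3 + 2*m^2 - I*m^2 + 42*m - 2*I*m + 84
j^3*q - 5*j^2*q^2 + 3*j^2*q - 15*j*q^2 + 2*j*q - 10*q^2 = (j + 2)*(j - 5*q)*(j*q + q)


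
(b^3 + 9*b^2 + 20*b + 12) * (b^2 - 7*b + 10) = b^5 + 2*b^4 - 33*b^3 - 38*b^2 + 116*b + 120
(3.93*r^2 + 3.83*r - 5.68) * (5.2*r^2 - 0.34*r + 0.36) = 20.436*r^4 + 18.5798*r^3 - 29.4234*r^2 + 3.31*r - 2.0448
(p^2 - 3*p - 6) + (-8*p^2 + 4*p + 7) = -7*p^2 + p + 1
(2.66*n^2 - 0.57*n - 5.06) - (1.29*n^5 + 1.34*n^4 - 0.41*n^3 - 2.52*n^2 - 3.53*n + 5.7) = -1.29*n^5 - 1.34*n^4 + 0.41*n^3 + 5.18*n^2 + 2.96*n - 10.76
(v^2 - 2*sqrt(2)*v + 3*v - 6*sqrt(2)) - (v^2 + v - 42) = -2*sqrt(2)*v + 2*v - 6*sqrt(2) + 42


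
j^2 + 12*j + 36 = (j + 6)^2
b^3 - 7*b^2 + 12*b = b*(b - 4)*(b - 3)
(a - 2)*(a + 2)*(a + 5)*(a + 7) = a^4 + 12*a^3 + 31*a^2 - 48*a - 140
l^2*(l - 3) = l^3 - 3*l^2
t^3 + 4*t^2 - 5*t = t*(t - 1)*(t + 5)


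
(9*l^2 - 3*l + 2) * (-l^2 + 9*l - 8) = -9*l^4 + 84*l^3 - 101*l^2 + 42*l - 16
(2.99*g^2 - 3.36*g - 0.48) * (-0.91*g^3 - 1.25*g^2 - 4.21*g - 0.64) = -2.7209*g^5 - 0.6799*g^4 - 7.9511*g^3 + 12.832*g^2 + 4.1712*g + 0.3072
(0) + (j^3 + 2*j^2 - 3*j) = j^3 + 2*j^2 - 3*j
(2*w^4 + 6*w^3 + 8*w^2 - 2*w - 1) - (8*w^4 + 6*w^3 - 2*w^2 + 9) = -6*w^4 + 10*w^2 - 2*w - 10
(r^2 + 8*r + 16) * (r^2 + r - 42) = r^4 + 9*r^3 - 18*r^2 - 320*r - 672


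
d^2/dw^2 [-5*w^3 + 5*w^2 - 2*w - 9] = 10 - 30*w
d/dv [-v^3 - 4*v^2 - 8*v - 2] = -3*v^2 - 8*v - 8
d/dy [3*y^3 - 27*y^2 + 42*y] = 9*y^2 - 54*y + 42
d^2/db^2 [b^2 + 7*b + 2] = 2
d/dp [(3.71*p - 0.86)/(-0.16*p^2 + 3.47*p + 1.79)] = (0.5936*p^2 - 0.2752*p + 9.6251)/(0.0256*p^4 - 1.1104*p^3 + 11.4681*p^2 + 12.4226*p + 3.2041)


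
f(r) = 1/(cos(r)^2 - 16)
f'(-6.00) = 0.00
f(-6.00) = -0.07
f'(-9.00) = 0.00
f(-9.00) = -0.07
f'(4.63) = 0.00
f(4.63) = -0.06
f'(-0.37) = -0.00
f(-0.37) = -0.07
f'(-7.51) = -0.00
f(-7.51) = -0.06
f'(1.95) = -0.00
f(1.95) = -0.06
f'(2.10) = -0.00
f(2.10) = -0.06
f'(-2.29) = 0.00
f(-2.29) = -0.06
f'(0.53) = 0.00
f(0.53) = -0.07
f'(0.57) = 0.00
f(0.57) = -0.07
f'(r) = 2*sin(r)*cos(r)/(cos(r)^2 - 16)^2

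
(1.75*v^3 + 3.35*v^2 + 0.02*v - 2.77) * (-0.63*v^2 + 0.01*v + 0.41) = -1.1025*v^5 - 2.093*v^4 + 0.7384*v^3 + 3.1188*v^2 - 0.0195*v - 1.1357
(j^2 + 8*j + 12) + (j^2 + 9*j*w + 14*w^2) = 2*j^2 + 9*j*w + 8*j + 14*w^2 + 12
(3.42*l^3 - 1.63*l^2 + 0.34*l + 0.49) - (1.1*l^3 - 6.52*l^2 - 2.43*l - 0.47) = 2.32*l^3 + 4.89*l^2 + 2.77*l + 0.96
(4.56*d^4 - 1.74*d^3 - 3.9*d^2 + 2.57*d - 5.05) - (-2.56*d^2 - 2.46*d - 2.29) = 4.56*d^4 - 1.74*d^3 - 1.34*d^2 + 5.03*d - 2.76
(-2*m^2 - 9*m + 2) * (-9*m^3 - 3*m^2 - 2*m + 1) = 18*m^5 + 87*m^4 + 13*m^3 + 10*m^2 - 13*m + 2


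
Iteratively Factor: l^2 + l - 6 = (l - 2)*(l + 3)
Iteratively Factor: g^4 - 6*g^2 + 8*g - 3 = (g - 1)*(g^3 + g^2 - 5*g + 3) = (g - 1)^2*(g^2 + 2*g - 3) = (g - 1)^2*(g + 3)*(g - 1)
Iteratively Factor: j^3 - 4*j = (j)*(j^2 - 4) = j*(j - 2)*(j + 2)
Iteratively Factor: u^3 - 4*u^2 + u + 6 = (u - 3)*(u^2 - u - 2) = (u - 3)*(u - 2)*(u + 1)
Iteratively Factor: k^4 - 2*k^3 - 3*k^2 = (k)*(k^3 - 2*k^2 - 3*k) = k^2*(k^2 - 2*k - 3) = k^2*(k - 3)*(k + 1)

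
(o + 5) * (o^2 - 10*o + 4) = o^3 - 5*o^2 - 46*o + 20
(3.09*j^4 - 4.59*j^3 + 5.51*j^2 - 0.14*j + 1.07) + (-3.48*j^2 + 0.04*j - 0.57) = 3.09*j^4 - 4.59*j^3 + 2.03*j^2 - 0.1*j + 0.5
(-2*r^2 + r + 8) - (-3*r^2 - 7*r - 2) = r^2 + 8*r + 10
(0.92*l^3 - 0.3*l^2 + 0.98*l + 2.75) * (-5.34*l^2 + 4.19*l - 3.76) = -4.9128*l^5 + 5.4568*l^4 - 9.9494*l^3 - 9.4508*l^2 + 7.8377*l - 10.34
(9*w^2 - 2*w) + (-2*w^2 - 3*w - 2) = 7*w^2 - 5*w - 2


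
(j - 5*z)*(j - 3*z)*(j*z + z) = j^3*z - 8*j^2*z^2 + j^2*z + 15*j*z^3 - 8*j*z^2 + 15*z^3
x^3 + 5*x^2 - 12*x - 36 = (x - 3)*(x + 2)*(x + 6)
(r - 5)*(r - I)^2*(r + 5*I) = r^4 - 5*r^3 + 3*I*r^3 + 9*r^2 - 15*I*r^2 - 45*r - 5*I*r + 25*I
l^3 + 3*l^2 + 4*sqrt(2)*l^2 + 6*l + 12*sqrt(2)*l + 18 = (l + 3)*(l + sqrt(2))*(l + 3*sqrt(2))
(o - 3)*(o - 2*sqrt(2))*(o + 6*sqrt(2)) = o^3 - 3*o^2 + 4*sqrt(2)*o^2 - 24*o - 12*sqrt(2)*o + 72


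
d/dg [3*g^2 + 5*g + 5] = 6*g + 5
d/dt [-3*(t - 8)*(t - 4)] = 36 - 6*t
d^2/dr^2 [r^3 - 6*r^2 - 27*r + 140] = 6*r - 12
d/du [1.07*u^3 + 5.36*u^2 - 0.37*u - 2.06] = 3.21*u^2 + 10.72*u - 0.37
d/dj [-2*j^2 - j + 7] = -4*j - 1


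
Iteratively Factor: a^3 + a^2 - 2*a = (a + 2)*(a^2 - a) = a*(a + 2)*(a - 1)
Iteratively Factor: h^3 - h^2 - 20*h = (h)*(h^2 - h - 20) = h*(h - 5)*(h + 4)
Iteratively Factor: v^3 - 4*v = (v)*(v^2 - 4) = v*(v - 2)*(v + 2)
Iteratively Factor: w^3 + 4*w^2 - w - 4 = (w + 4)*(w^2 - 1) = (w + 1)*(w + 4)*(w - 1)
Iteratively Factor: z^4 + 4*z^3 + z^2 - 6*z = (z + 2)*(z^3 + 2*z^2 - 3*z) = (z - 1)*(z + 2)*(z^2 + 3*z) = z*(z - 1)*(z + 2)*(z + 3)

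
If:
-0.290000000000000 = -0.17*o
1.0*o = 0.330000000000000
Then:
No Solution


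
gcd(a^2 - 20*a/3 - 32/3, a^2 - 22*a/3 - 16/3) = a - 8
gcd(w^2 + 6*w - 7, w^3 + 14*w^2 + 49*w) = w + 7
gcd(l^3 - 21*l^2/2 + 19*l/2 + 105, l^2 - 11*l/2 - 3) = l - 6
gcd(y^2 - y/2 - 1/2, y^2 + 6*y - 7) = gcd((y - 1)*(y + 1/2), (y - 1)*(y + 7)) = y - 1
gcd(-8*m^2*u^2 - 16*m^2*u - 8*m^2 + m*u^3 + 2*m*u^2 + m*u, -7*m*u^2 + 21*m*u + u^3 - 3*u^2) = 1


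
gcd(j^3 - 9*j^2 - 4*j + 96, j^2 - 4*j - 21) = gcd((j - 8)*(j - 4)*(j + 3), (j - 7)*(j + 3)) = j + 3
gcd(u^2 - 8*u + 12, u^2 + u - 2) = 1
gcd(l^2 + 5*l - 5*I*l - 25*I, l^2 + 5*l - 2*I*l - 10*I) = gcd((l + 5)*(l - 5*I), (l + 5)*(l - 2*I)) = l + 5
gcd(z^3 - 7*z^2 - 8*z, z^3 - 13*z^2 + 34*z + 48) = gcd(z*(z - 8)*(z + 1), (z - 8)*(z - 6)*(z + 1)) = z^2 - 7*z - 8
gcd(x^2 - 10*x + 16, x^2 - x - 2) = x - 2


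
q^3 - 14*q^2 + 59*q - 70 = (q - 7)*(q - 5)*(q - 2)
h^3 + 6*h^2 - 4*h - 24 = (h - 2)*(h + 2)*(h + 6)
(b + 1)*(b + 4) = b^2 + 5*b + 4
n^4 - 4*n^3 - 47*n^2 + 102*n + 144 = (n - 8)*(n - 3)*(n + 1)*(n + 6)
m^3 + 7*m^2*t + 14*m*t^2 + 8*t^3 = (m + t)*(m + 2*t)*(m + 4*t)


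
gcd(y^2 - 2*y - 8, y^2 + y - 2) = y + 2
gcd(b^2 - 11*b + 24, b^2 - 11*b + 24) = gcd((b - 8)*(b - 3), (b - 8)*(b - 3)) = b^2 - 11*b + 24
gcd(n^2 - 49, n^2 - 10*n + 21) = n - 7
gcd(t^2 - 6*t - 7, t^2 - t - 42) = t - 7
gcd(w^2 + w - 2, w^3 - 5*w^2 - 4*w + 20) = w + 2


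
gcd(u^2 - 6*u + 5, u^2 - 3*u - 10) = u - 5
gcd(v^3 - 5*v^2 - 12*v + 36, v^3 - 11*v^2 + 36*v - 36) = v^2 - 8*v + 12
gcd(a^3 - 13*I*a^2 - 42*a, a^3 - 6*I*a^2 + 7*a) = a^2 - 7*I*a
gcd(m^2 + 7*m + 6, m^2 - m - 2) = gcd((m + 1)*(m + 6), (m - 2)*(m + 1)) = m + 1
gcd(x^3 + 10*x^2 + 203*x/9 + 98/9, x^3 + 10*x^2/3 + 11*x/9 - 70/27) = x + 7/3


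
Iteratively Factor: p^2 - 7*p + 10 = (p - 2)*(p - 5)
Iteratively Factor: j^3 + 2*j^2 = (j)*(j^2 + 2*j) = j^2*(j + 2)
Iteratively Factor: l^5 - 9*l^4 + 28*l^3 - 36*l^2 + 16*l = (l - 2)*(l^4 - 7*l^3 + 14*l^2 - 8*l) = (l - 4)*(l - 2)*(l^3 - 3*l^2 + 2*l) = (l - 4)*(l - 2)^2*(l^2 - l) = l*(l - 4)*(l - 2)^2*(l - 1)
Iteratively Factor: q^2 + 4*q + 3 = (q + 1)*(q + 3)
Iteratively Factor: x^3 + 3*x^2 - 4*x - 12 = (x - 2)*(x^2 + 5*x + 6) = (x - 2)*(x + 3)*(x + 2)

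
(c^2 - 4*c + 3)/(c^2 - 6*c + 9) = (c - 1)/(c - 3)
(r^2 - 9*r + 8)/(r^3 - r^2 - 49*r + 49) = (r - 8)/(r^2 - 49)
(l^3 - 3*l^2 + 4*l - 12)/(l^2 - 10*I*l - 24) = (-l^3 + 3*l^2 - 4*l + 12)/(-l^2 + 10*I*l + 24)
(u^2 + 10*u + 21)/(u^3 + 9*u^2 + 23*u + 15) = (u + 7)/(u^2 + 6*u + 5)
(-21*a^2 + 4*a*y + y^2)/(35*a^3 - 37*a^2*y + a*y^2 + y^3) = (-3*a + y)/(5*a^2 - 6*a*y + y^2)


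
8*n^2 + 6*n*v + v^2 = (2*n + v)*(4*n + v)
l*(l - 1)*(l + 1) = l^3 - l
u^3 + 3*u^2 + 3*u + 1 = (u + 1)^3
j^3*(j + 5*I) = j^4 + 5*I*j^3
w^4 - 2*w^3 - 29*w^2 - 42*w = w*(w - 7)*(w + 2)*(w + 3)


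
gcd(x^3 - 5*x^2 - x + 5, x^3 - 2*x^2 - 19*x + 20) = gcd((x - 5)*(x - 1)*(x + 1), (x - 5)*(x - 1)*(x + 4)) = x^2 - 6*x + 5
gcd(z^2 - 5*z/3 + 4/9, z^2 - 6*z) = 1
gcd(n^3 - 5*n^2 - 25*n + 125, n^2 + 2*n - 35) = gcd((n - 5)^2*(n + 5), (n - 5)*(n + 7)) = n - 5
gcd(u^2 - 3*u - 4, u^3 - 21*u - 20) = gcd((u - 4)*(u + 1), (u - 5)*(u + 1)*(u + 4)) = u + 1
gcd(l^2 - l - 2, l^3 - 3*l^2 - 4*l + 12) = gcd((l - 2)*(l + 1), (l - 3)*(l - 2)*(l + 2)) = l - 2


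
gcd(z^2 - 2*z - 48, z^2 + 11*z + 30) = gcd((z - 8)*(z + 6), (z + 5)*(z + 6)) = z + 6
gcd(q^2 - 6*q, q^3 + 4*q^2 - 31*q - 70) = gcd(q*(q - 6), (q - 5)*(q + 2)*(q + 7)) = 1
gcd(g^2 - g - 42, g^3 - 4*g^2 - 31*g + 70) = g - 7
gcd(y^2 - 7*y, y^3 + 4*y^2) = y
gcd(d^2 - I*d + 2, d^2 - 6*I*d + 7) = d + I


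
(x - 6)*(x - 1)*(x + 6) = x^3 - x^2 - 36*x + 36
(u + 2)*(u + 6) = u^2 + 8*u + 12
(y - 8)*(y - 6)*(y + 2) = y^3 - 12*y^2 + 20*y + 96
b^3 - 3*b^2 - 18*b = b*(b - 6)*(b + 3)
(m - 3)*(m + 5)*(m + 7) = m^3 + 9*m^2 - m - 105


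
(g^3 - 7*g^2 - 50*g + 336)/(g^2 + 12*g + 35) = (g^2 - 14*g + 48)/(g + 5)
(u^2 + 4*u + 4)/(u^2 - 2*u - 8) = (u + 2)/(u - 4)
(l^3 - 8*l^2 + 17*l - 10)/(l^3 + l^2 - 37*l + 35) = (l - 2)/(l + 7)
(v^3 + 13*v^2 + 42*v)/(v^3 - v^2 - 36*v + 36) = v*(v + 7)/(v^2 - 7*v + 6)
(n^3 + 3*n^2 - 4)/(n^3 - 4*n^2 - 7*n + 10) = (n + 2)/(n - 5)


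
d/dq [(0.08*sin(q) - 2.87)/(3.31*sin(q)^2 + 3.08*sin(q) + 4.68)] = (-0.2648*sin(q)^2 + 18.9994*sin(q) + 9.214)*cos(q)/(10.9561*sin(q)^4 + 20.3896*sin(q)^3 + 40.468*sin(q)^2 + 28.8288*sin(q) + 21.9024)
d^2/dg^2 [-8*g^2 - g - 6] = -16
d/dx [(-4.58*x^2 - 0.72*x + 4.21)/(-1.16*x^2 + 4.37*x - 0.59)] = (-20.8498*x^2 + 15.1716*x - 17.9729)/(1.3456*x^4 - 10.1384*x^3 + 20.4657*x^2 - 5.1566*x + 0.3481)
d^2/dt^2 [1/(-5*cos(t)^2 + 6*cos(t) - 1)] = (200*sin(t)^4 - 132*sin(t)^2 + 237*cos(t) - 45*cos(3*t) - 192)/(2*(cos(t) - 1)^3*(5*cos(t) - 1)^3)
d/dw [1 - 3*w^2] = -6*w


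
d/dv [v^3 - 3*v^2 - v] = 3*v^2 - 6*v - 1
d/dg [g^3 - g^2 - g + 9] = 3*g^2 - 2*g - 1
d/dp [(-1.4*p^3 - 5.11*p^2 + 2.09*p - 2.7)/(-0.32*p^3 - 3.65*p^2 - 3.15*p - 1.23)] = (3.4748*p^4 + 10.1576*p^3 + 26.299*p^2 - 7.1394*p - 11.0757)/(0.1024*p^6 + 2.336*p^5 + 15.3385*p^4 + 23.7822*p^3 + 18.9015*p^2 + 7.749*p + 1.5129)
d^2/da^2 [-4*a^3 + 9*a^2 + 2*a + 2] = 18 - 24*a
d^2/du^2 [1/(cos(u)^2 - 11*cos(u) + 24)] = (-4*sin(u)^4 + 27*sin(u)^2 - 1221*cos(u)/4 + 33*cos(3*u)/4 + 171)/((cos(u) - 8)^3*(cos(u) - 3)^3)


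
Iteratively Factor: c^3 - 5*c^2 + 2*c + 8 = (c - 2)*(c^2 - 3*c - 4) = (c - 4)*(c - 2)*(c + 1)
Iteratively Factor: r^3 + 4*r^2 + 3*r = (r + 1)*(r^2 + 3*r) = r*(r + 1)*(r + 3)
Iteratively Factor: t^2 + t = (t)*(t + 1)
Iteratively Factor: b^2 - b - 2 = (b + 1)*(b - 2)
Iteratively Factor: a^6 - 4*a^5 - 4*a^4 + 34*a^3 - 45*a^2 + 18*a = (a - 1)*(a^5 - 3*a^4 - 7*a^3 + 27*a^2 - 18*a) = (a - 3)*(a - 1)*(a^4 - 7*a^2 + 6*a) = (a - 3)*(a - 2)*(a - 1)*(a^3 + 2*a^2 - 3*a) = (a - 3)*(a - 2)*(a - 1)*(a + 3)*(a^2 - a) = (a - 3)*(a - 2)*(a - 1)^2*(a + 3)*(a)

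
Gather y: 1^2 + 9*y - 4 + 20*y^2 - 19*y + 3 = 20*y^2 - 10*y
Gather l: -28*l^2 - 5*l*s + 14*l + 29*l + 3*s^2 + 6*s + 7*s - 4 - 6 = -28*l^2 + l*(43 - 5*s) + 3*s^2 + 13*s - 10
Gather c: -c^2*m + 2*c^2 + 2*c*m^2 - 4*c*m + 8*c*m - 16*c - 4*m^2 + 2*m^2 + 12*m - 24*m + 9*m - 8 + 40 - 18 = c^2*(2 - m) + c*(2*m^2 + 4*m - 16) - 2*m^2 - 3*m + 14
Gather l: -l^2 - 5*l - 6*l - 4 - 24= -l^2 - 11*l - 28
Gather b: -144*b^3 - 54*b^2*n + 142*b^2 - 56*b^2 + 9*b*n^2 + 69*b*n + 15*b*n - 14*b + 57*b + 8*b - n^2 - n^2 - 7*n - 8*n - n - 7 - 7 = -144*b^3 + b^2*(86 - 54*n) + b*(9*n^2 + 84*n + 51) - 2*n^2 - 16*n - 14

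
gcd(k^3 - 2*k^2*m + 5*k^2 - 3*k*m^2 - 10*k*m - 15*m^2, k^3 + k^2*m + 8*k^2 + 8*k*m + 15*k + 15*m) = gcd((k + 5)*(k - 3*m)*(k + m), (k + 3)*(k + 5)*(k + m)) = k^2 + k*m + 5*k + 5*m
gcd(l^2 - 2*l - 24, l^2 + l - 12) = l + 4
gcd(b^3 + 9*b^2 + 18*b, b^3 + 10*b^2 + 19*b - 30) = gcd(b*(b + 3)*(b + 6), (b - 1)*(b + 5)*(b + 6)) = b + 6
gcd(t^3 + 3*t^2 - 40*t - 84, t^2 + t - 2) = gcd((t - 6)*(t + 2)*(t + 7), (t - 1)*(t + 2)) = t + 2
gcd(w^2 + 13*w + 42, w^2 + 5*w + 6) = 1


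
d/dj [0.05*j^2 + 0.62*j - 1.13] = 0.1*j + 0.62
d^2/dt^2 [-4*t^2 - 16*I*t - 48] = -8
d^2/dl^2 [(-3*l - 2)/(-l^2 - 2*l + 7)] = 2*(4*(l + 1)^2*(3*l + 2) - (9*l + 8)*(l^2 + 2*l - 7))/(l^2 + 2*l - 7)^3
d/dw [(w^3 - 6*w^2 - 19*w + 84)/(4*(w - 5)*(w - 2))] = (w^4 - 14*w^3 + 91*w^2 - 288*w + 398)/(4*(w^4 - 14*w^3 + 69*w^2 - 140*w + 100))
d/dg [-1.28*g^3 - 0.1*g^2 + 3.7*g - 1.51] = -3.84*g^2 - 0.2*g + 3.7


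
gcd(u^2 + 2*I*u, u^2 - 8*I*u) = u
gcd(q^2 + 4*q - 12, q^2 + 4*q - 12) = q^2 + 4*q - 12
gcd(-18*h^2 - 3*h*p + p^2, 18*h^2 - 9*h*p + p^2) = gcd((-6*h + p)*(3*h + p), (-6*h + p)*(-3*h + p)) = -6*h + p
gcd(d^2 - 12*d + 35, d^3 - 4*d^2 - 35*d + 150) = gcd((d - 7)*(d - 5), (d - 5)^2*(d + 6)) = d - 5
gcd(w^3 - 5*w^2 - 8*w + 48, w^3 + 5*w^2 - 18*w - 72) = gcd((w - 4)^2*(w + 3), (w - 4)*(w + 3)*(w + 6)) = w^2 - w - 12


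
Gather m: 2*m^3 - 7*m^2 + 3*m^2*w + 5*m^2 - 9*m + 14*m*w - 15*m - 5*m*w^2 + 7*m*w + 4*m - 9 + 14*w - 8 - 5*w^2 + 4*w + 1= 2*m^3 + m^2*(3*w - 2) + m*(-5*w^2 + 21*w - 20) - 5*w^2 + 18*w - 16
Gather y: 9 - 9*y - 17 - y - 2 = -10*y - 10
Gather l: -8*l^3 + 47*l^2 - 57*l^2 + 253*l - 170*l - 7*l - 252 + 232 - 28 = -8*l^3 - 10*l^2 + 76*l - 48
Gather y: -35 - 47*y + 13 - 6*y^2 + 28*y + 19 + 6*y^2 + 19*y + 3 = 0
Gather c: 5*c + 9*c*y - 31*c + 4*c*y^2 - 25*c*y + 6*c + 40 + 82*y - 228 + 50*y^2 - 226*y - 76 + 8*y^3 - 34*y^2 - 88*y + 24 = c*(4*y^2 - 16*y - 20) + 8*y^3 + 16*y^2 - 232*y - 240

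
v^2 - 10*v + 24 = (v - 6)*(v - 4)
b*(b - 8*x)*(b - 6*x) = b^3 - 14*b^2*x + 48*b*x^2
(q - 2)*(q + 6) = q^2 + 4*q - 12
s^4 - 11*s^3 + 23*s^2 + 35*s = s*(s - 7)*(s - 5)*(s + 1)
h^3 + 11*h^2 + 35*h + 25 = (h + 1)*(h + 5)^2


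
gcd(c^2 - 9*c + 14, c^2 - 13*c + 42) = c - 7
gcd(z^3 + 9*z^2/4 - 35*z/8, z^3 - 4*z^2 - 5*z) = z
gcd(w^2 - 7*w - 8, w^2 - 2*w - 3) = w + 1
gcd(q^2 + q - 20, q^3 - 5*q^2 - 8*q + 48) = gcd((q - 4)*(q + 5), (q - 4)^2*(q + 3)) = q - 4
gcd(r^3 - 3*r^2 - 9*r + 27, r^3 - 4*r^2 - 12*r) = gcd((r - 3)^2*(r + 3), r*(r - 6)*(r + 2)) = 1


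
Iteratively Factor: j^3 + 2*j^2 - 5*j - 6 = (j + 1)*(j^2 + j - 6) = (j + 1)*(j + 3)*(j - 2)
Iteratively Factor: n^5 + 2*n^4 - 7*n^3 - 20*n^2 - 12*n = (n + 2)*(n^4 - 7*n^2 - 6*n) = n*(n + 2)*(n^3 - 7*n - 6) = n*(n + 1)*(n + 2)*(n^2 - n - 6) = n*(n - 3)*(n + 1)*(n + 2)*(n + 2)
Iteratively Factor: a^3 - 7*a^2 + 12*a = (a - 4)*(a^2 - 3*a) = (a - 4)*(a - 3)*(a)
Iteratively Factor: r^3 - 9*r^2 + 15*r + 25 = (r - 5)*(r^2 - 4*r - 5) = (r - 5)*(r + 1)*(r - 5)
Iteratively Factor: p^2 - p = (p - 1)*(p)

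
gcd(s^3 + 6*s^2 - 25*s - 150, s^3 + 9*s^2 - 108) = s + 6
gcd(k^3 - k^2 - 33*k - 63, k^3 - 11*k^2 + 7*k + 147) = k^2 - 4*k - 21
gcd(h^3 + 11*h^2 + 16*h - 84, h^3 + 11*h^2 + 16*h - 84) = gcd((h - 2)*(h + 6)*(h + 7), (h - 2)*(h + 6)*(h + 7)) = h^3 + 11*h^2 + 16*h - 84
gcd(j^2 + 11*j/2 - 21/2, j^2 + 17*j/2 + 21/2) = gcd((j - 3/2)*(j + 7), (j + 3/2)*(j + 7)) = j + 7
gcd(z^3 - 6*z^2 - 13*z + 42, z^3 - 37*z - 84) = z^2 - 4*z - 21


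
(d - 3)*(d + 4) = d^2 + d - 12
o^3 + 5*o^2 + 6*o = o*(o + 2)*(o + 3)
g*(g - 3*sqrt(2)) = g^2 - 3*sqrt(2)*g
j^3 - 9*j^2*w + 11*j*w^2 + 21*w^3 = (j - 7*w)*(j - 3*w)*(j + w)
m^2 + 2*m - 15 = (m - 3)*(m + 5)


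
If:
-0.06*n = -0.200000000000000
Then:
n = 3.33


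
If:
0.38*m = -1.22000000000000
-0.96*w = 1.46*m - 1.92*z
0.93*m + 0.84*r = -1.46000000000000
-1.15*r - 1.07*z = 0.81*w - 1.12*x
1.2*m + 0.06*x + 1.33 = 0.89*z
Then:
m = -3.21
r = 1.82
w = -1.01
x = -1.68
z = -2.95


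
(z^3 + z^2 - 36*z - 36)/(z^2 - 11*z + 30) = (z^2 + 7*z + 6)/(z - 5)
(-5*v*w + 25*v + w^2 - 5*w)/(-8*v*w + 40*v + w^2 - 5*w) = (5*v - w)/(8*v - w)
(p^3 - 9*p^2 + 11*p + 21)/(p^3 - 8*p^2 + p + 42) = (p + 1)/(p + 2)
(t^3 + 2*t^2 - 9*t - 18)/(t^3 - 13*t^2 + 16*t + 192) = (t^2 - t - 6)/(t^2 - 16*t + 64)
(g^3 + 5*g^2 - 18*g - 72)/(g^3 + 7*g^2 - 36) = (g - 4)/(g - 2)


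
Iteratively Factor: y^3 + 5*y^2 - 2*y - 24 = (y - 2)*(y^2 + 7*y + 12) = (y - 2)*(y + 4)*(y + 3)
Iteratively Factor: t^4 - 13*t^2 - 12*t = (t + 1)*(t^3 - t^2 - 12*t) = (t + 1)*(t + 3)*(t^2 - 4*t) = (t - 4)*(t + 1)*(t + 3)*(t)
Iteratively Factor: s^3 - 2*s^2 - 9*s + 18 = (s + 3)*(s^2 - 5*s + 6) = (s - 3)*(s + 3)*(s - 2)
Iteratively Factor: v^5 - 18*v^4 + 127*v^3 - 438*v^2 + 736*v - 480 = (v - 5)*(v^4 - 13*v^3 + 62*v^2 - 128*v + 96) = (v - 5)*(v - 3)*(v^3 - 10*v^2 + 32*v - 32) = (v - 5)*(v - 4)*(v - 3)*(v^2 - 6*v + 8) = (v - 5)*(v - 4)*(v - 3)*(v - 2)*(v - 4)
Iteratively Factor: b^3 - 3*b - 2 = (b + 1)*(b^2 - b - 2) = (b - 2)*(b + 1)*(b + 1)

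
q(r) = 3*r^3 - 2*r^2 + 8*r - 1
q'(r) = 9*r^2 - 4*r + 8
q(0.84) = 6.09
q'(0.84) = 10.99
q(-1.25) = -19.98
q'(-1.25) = 27.06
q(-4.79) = -414.91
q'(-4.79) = 233.66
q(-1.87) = -42.57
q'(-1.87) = 46.95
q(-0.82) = -10.56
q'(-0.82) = 17.33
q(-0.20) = -2.70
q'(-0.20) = 9.16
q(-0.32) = -3.86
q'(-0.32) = 10.20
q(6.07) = 644.82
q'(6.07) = 315.32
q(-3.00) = -124.00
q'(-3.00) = 101.00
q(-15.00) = -10696.00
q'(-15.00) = 2093.00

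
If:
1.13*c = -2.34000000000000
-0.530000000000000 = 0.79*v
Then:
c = -2.07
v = -0.67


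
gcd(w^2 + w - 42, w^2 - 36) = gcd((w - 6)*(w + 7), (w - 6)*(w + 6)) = w - 6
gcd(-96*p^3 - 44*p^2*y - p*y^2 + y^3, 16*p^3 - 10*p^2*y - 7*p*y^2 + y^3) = -8*p + y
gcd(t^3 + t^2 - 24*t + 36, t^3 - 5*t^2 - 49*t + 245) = 1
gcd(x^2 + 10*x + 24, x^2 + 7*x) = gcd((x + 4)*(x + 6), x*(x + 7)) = 1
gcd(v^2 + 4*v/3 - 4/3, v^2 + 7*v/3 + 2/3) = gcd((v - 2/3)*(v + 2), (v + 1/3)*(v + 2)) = v + 2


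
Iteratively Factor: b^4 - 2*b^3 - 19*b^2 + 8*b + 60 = (b - 5)*(b^3 + 3*b^2 - 4*b - 12) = (b - 5)*(b + 2)*(b^2 + b - 6) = (b - 5)*(b - 2)*(b + 2)*(b + 3)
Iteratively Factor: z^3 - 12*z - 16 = (z - 4)*(z^2 + 4*z + 4) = (z - 4)*(z + 2)*(z + 2)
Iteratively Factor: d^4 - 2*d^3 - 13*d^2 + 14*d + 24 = (d + 1)*(d^3 - 3*d^2 - 10*d + 24) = (d - 2)*(d + 1)*(d^2 - d - 12) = (d - 2)*(d + 1)*(d + 3)*(d - 4)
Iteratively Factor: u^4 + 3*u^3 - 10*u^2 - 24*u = (u - 3)*(u^3 + 6*u^2 + 8*u) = u*(u - 3)*(u^2 + 6*u + 8) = u*(u - 3)*(u + 4)*(u + 2)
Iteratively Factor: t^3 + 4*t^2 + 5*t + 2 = (t + 1)*(t^2 + 3*t + 2) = (t + 1)^2*(t + 2)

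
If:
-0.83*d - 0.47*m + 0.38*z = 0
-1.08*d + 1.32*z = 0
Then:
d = 1.22222222222222*z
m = -1.34988179669031*z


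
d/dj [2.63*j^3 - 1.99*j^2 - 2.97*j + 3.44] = 7.89*j^2 - 3.98*j - 2.97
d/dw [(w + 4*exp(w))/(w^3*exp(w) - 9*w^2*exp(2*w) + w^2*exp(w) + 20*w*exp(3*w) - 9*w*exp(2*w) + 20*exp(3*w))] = (-(w + 4*exp(w))*(w^3 - 18*w^2*exp(w) + 4*w^2 + 60*w*exp(2*w) - 36*w*exp(w) + 2*w + 80*exp(2*w) - 9*exp(w)) + (4*exp(w) + 1)*(w^3 - 9*w^2*exp(w) + w^2 + 20*w*exp(2*w) - 9*w*exp(w) + 20*exp(2*w)))*exp(-w)/(w^3 - 9*w^2*exp(w) + w^2 + 20*w*exp(2*w) - 9*w*exp(w) + 20*exp(2*w))^2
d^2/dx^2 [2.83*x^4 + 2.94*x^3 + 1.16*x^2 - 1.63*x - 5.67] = 33.96*x^2 + 17.64*x + 2.32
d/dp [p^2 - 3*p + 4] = 2*p - 3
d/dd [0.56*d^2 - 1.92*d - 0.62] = 1.12*d - 1.92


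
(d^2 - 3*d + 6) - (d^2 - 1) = 7 - 3*d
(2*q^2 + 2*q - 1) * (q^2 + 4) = 2*q^4 + 2*q^3 + 7*q^2 + 8*q - 4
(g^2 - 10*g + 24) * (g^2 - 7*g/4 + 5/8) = g^4 - 47*g^3/4 + 337*g^2/8 - 193*g/4 + 15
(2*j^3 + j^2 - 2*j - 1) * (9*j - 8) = 18*j^4 - 7*j^3 - 26*j^2 + 7*j + 8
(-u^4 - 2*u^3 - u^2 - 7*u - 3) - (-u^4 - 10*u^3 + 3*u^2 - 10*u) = 8*u^3 - 4*u^2 + 3*u - 3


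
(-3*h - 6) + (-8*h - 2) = -11*h - 8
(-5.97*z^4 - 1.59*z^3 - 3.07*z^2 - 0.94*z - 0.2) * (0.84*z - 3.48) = -5.0148*z^5 + 19.44*z^4 + 2.9544*z^3 + 9.894*z^2 + 3.1032*z + 0.696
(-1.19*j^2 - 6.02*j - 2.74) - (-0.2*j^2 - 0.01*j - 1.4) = -0.99*j^2 - 6.01*j - 1.34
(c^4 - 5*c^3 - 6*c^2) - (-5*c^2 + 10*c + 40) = c^4 - 5*c^3 - c^2 - 10*c - 40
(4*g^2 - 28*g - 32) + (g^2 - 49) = 5*g^2 - 28*g - 81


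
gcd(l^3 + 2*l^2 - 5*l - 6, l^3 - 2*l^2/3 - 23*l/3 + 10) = l^2 + l - 6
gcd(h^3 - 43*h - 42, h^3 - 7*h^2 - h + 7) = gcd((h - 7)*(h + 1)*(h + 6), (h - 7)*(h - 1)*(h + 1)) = h^2 - 6*h - 7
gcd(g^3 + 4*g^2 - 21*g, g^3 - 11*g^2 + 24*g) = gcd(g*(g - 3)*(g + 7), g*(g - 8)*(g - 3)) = g^2 - 3*g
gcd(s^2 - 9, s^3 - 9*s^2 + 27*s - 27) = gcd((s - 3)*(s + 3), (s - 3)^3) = s - 3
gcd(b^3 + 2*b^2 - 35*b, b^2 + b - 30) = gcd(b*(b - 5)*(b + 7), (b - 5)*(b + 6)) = b - 5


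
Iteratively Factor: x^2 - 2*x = (x - 2)*(x)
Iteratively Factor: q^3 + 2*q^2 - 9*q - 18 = (q + 2)*(q^2 - 9) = (q - 3)*(q + 2)*(q + 3)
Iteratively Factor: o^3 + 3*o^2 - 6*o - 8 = (o + 4)*(o^2 - o - 2) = (o + 1)*(o + 4)*(o - 2)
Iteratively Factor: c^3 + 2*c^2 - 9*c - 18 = (c + 2)*(c^2 - 9) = (c + 2)*(c + 3)*(c - 3)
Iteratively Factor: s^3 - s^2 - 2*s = (s - 2)*(s^2 + s) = (s - 2)*(s + 1)*(s)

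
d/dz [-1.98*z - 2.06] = -1.98000000000000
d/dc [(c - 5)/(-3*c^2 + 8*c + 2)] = 3*(c^2 - 10*c + 14)/(9*c^4 - 48*c^3 + 52*c^2 + 32*c + 4)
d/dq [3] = 0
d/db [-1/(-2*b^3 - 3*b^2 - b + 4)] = (-6*b^2 - 6*b - 1)/(2*b^3 + 3*b^2 + b - 4)^2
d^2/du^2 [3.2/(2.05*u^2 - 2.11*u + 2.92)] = (-26.896*u^2 + 27.6832*u + 3.2*(4.1*u - 2.11)*(8.2*u - 4.22) - 38.3104)/(2.05*u^2 - 2.11*u + 2.92)^3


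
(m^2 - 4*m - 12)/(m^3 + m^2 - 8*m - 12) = (m - 6)/(m^2 - m - 6)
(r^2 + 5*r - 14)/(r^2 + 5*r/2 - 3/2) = 2*(r^2 + 5*r - 14)/(2*r^2 + 5*r - 3)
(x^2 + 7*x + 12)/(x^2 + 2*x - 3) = (x + 4)/(x - 1)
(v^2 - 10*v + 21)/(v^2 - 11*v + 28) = (v - 3)/(v - 4)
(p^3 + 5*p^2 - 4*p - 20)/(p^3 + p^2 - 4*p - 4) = (p + 5)/(p + 1)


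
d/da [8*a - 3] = 8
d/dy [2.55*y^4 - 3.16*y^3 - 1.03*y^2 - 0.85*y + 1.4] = 10.2*y^3 - 9.48*y^2 - 2.06*y - 0.85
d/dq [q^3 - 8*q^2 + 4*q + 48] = 3*q^2 - 16*q + 4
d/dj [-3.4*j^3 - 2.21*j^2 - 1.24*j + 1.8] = -10.2*j^2 - 4.42*j - 1.24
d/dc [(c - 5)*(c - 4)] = 2*c - 9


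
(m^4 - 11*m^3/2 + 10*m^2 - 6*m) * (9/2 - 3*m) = -3*m^5 + 21*m^4 - 219*m^3/4 + 63*m^2 - 27*m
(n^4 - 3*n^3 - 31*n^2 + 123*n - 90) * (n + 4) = n^5 + n^4 - 43*n^3 - n^2 + 402*n - 360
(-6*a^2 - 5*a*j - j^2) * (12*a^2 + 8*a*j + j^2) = -72*a^4 - 108*a^3*j - 58*a^2*j^2 - 13*a*j^3 - j^4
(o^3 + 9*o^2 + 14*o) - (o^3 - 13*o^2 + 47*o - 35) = 22*o^2 - 33*o + 35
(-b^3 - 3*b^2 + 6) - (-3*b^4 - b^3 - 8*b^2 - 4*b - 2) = 3*b^4 + 5*b^2 + 4*b + 8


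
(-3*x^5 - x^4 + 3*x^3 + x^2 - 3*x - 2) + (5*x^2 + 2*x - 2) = -3*x^5 - x^4 + 3*x^3 + 6*x^2 - x - 4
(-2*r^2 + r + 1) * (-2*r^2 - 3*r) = 4*r^4 + 4*r^3 - 5*r^2 - 3*r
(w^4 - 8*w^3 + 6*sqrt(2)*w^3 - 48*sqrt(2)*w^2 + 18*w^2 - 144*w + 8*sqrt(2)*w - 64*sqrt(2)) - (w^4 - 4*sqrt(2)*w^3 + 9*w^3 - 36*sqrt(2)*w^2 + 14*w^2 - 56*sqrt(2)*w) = -17*w^3 + 10*sqrt(2)*w^3 - 12*sqrt(2)*w^2 + 4*w^2 - 144*w + 64*sqrt(2)*w - 64*sqrt(2)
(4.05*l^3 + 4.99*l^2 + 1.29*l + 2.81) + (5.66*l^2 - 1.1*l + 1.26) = 4.05*l^3 + 10.65*l^2 + 0.19*l + 4.07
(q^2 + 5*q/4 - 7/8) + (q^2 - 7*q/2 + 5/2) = 2*q^2 - 9*q/4 + 13/8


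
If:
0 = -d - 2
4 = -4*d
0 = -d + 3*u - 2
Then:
No Solution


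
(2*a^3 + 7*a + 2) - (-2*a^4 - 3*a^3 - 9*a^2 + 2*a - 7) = 2*a^4 + 5*a^3 + 9*a^2 + 5*a + 9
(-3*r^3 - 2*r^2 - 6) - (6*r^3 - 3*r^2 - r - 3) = -9*r^3 + r^2 + r - 3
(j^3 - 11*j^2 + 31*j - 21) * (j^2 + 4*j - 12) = j^5 - 7*j^4 - 25*j^3 + 235*j^2 - 456*j + 252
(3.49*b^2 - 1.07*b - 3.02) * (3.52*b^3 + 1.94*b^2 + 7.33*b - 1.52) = 12.2848*b^5 + 3.0042*b^4 + 12.8755*b^3 - 19.0067*b^2 - 20.5102*b + 4.5904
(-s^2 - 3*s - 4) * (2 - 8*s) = 8*s^3 + 22*s^2 + 26*s - 8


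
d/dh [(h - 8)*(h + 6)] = 2*h - 2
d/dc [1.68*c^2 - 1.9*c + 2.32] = 3.36*c - 1.9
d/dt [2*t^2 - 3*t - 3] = 4*t - 3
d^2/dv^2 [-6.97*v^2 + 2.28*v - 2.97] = -13.9400000000000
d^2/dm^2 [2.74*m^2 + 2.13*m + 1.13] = 5.48000000000000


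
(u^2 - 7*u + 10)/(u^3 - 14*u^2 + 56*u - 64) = (u - 5)/(u^2 - 12*u + 32)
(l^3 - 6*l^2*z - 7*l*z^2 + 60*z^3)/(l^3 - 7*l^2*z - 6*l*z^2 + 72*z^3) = (-l + 5*z)/(-l + 6*z)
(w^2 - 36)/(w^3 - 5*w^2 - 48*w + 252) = (w + 6)/(w^2 + w - 42)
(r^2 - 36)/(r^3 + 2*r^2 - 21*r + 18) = (r - 6)/(r^2 - 4*r + 3)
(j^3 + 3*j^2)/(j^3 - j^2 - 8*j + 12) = j^2/(j^2 - 4*j + 4)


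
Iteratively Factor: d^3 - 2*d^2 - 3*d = (d)*(d^2 - 2*d - 3) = d*(d + 1)*(d - 3)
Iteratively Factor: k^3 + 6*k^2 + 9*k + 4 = (k + 1)*(k^2 + 5*k + 4) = (k + 1)*(k + 4)*(k + 1)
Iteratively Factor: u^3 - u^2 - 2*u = (u + 1)*(u^2 - 2*u) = (u - 2)*(u + 1)*(u)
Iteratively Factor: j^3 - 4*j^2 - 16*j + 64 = (j + 4)*(j^2 - 8*j + 16) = (j - 4)*(j + 4)*(j - 4)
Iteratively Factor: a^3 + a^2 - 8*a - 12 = (a + 2)*(a^2 - a - 6) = (a + 2)^2*(a - 3)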